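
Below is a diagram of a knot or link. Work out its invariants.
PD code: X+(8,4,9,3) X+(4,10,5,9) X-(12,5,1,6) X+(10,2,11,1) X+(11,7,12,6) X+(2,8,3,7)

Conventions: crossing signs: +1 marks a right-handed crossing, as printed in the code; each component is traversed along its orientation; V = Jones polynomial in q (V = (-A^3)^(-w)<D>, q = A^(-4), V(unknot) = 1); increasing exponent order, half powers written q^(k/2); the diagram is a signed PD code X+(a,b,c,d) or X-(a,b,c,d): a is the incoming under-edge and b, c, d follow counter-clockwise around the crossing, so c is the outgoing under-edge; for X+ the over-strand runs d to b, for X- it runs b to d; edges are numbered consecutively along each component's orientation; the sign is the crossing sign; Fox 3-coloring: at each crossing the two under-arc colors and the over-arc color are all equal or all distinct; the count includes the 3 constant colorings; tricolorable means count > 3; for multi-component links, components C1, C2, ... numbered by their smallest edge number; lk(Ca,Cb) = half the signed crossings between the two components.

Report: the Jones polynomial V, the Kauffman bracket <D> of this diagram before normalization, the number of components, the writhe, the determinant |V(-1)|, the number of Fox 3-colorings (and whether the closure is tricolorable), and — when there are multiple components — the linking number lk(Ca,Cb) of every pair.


V = q + q^3 - q^4
<D> = -A^-4 + 1 + A^8 (w = +4)
1 component over 6 crossings, w = +4
9 Fox colorings among 3^6, |V(-1)| = 3: tricolorable
why: w = +4 shifts under R1 moves; the (-A^3)^(-4) factor cancels that in V


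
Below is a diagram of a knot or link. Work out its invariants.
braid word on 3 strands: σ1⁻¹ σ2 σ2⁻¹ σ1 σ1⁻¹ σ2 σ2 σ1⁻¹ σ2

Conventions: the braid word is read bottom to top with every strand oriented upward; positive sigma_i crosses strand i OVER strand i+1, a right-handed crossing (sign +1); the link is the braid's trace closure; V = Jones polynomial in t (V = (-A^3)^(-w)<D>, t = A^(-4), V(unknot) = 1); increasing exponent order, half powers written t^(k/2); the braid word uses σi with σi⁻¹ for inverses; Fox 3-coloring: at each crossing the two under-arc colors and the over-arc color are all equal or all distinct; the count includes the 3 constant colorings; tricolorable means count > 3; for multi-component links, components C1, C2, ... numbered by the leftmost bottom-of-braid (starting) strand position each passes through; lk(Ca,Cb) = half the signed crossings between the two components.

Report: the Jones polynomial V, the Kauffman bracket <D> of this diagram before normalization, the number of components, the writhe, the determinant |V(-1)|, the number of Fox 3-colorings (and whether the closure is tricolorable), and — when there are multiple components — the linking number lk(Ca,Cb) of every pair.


V(t) = -t^(-3/2) + t^(-1/2) - 2t^(1/2) + t^(3/2) - 2t^(5/2) + t^(7/2)
bracket: -A^-11 + 2A^-7 - A^-3 + 2A - A^5 + A^9, w = +1
2 components, writhe +1, over 9 crossings
lk(C1,C2) = 0
det 8, colorings 3 of 3^9 — not tricolorable
observation: free reduction leaves σ1⁻¹ σ2 σ2 σ1⁻¹ σ2 of the original 9 letters


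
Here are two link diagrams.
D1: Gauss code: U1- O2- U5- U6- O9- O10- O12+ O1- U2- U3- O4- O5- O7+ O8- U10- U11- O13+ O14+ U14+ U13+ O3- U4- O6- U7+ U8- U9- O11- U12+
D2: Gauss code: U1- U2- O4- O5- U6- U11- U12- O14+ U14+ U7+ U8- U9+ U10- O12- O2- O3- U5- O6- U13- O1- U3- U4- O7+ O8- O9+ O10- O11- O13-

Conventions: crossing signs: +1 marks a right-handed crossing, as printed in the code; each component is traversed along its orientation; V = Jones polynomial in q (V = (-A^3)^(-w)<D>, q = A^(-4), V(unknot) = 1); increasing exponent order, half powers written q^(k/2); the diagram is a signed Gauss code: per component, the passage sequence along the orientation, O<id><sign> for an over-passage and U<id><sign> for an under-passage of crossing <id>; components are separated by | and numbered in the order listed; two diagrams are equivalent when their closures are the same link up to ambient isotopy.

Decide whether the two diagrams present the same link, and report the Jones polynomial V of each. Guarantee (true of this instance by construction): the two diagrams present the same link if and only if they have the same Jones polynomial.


equivalent: yes
D1 (bracket A^-6 + A^2 - A^14; 14 crossings at w = -6): V = -q^-8 + q^-5 + q^-3
D2 (bracket A^-12 + A^-4 - A^8; 14 crossings at w = -8): V = -q^-8 + q^-5 + q^-3
key observation: from 14 to 14 crossings by R-moves: one link, two diagrams


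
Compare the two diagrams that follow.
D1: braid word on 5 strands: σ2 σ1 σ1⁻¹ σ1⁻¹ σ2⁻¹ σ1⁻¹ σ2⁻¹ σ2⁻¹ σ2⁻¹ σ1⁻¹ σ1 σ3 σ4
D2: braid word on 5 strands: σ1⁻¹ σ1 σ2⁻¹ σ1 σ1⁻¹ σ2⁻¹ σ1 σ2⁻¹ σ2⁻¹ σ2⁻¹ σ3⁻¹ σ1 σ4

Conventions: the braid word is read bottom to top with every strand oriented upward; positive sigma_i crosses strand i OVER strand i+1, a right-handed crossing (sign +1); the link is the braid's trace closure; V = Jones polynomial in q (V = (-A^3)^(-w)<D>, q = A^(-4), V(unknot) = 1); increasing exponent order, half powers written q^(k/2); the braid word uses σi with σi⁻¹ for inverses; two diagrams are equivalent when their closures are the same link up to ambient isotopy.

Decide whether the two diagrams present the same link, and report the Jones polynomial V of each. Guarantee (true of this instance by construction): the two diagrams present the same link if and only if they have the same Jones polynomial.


equivalent: no
V(D1) = -q^(-11/2) + q^(-9/2) - q^(-7/2) - q^(-3/2)  (w -3, c 13, <D> = A^-3 + A^5 - A^9 + A^13)
V(D2) = q^(-13/2) - 2q^(-11/2) + 3q^(-9/2) - 3q^(-7/2) + 2q^(-5/2) - 3q^(-3/2) + q^(-1/2) - q^(1/2)  [13 crossings, <D> = A^-11 - A^-7 + 3A^-3 - 2A + 3A^5 - 3A^9 + 2A^13 - A^17, w = -3]
key observation: V(q) takes 2 values over 2 diagrams, fixing the grouping


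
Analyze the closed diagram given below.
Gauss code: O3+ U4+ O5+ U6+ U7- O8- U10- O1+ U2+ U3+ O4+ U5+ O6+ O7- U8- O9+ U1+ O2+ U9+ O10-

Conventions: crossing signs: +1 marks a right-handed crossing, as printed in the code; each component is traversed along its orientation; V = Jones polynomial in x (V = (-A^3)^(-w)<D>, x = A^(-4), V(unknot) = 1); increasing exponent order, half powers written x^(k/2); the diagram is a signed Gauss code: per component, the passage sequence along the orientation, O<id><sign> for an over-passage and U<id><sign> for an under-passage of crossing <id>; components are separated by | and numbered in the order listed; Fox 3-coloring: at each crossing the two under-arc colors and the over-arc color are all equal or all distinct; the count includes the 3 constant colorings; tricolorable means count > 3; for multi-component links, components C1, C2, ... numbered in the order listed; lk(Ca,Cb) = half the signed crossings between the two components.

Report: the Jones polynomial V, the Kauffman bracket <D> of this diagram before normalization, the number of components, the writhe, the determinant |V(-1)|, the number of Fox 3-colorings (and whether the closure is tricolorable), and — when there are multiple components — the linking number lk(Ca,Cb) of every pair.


V = x - x^2 + 2x^3 - x^4 + x^5 - x^6
<D> = -A^-12 + A^-8 - A^-4 + 2 - A^4 + A^8 (w = +4)
1 component over 10 crossings, w = +4
3 Fox colorings among 3^10, |V(-1)| = 7: not tricolorable
why: det 7 = |V(-1)|; not divisible by 3, so not tricolorable


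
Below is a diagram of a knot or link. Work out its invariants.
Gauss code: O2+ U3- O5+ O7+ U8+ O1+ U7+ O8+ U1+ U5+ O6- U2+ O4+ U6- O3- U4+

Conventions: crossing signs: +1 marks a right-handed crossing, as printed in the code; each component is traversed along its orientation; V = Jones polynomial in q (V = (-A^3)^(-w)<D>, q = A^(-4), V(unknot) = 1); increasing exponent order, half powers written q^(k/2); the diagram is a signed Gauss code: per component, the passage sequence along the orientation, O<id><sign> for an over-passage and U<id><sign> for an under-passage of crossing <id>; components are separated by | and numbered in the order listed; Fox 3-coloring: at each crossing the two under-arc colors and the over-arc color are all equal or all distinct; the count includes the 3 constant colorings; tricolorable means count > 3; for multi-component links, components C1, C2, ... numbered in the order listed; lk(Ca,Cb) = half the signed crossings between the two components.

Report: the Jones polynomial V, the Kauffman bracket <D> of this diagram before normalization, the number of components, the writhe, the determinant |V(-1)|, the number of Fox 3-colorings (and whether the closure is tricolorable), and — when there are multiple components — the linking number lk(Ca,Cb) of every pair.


V = q^-1 - 1 + 2q - 3q^2 + 3q^3 - 2q^4 + 2q^5 - q^6
<D> = -A^-12 + 2A^-8 - 2A^-4 + 3 - 3A^4 + 2A^8 - A^12 + A^16 (w = +4)
1 component over 8 crossings, w = +4
9 Fox colorings among 3^8, |V(-1)| = 15: tricolorable
why: w = +4 (over 8 crossings) is diagram-only; (-A^3)^(-4) removes it from V


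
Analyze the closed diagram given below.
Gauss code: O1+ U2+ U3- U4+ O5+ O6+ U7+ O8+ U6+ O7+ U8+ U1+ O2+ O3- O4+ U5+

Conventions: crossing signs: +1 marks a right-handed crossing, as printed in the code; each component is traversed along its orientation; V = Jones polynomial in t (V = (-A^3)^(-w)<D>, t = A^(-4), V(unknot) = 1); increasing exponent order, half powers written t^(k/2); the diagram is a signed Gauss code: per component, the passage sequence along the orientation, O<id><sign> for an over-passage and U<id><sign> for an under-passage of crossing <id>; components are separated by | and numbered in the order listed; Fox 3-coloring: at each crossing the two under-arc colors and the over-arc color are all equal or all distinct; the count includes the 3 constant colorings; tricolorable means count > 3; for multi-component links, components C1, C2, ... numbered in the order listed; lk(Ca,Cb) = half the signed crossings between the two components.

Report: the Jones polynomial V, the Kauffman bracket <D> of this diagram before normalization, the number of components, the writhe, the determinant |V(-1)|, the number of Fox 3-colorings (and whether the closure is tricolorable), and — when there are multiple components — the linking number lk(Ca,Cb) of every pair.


Jones polynomial: V(t) = t^2 + 2t^4 - 2t^5 + t^6 - 2t^7 + t^8
<D> = A^-14 - 2A^-10 + A^-6 - 2A^-2 + 2A^2 + A^10; writhe +6
components 1, writhe +6 (8 crossings)
3-colorings: 27 of 3^8, det 9 — tricolorable
note: the span of V is 6, forcing >= 6 crossings in any diagram


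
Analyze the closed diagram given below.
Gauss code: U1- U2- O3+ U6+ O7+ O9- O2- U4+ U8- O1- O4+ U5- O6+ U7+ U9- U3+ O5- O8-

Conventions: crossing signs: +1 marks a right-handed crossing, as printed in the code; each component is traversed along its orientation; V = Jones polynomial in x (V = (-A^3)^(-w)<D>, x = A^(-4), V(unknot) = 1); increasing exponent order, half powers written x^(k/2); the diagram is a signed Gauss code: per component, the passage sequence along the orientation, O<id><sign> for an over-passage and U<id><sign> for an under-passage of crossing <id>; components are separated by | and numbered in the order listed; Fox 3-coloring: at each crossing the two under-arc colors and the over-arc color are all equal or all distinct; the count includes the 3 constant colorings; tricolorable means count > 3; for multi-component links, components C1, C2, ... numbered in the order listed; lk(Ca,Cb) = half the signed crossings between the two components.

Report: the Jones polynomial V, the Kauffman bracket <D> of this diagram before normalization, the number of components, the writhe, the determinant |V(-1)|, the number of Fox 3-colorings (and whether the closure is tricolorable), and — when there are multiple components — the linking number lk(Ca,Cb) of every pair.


V(x) = x^-4 - x^-3 + x^-2 - 2x^-1 + 2 - x + x^2
bracket: -A^-11 + A^-7 - 2A^-3 + 2A - A^5 + A^9 - A^13, w = -1
1 component, writhe -1, over 9 crossings
det 9, colorings 9 of 3^9 — tricolorable
observation: V spans 6 powers of x: at least 6 crossings in any diagram


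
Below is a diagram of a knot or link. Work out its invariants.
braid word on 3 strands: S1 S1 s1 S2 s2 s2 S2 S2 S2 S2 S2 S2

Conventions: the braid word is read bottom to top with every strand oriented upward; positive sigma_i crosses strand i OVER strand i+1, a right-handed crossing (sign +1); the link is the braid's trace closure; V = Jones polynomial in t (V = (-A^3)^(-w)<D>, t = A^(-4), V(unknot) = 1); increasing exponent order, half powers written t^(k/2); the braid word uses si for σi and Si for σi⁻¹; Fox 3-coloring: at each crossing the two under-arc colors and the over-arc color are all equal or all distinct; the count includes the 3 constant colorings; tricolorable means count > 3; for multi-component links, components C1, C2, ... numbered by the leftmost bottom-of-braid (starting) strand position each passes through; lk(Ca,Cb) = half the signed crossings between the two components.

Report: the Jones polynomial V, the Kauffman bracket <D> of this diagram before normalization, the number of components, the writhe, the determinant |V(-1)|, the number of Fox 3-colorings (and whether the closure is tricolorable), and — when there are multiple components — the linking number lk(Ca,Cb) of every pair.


V = -t^-7 + t^-6 - t^-5 + t^-4 + t^-2
<D> = A^-10 + A^-2 - A^2 + A^6 - A^10 (w = -6)
1 component over 12 crossings, w = -6
3 Fox colorings among 3^12, |V(-1)| = 5: not tricolorable
why: the span of V is 5, forcing >= 5 crossings in any diagram


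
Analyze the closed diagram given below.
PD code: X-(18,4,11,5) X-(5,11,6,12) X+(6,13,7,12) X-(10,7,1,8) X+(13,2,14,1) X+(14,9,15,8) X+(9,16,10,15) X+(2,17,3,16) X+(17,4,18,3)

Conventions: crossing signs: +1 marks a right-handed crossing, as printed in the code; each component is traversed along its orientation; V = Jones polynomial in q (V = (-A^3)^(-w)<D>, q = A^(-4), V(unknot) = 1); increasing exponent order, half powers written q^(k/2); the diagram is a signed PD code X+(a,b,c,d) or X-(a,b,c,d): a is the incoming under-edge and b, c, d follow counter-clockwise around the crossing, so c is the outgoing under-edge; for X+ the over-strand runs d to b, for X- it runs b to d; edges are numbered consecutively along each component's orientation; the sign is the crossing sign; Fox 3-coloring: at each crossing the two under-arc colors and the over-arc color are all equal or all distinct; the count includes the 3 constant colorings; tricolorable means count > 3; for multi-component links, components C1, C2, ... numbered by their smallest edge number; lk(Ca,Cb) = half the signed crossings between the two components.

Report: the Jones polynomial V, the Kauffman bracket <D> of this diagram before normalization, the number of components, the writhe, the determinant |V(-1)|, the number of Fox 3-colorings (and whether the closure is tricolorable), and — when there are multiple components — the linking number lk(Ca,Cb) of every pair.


V(q) = -q^(1/2) + q^(3/2) - q^(5/2) - q^(9/2)
bracket: A^-9 + A^-1 - A^3 + A^7, w = +3
2 components, writhe +3, over 9 crossings
lk(C1,C2) = +2
det 4, colorings 3 of 3^9 — not tricolorable
observation: w = +3 (over 9 crossings) is diagram-only; (-A^3)^(-3) removes it from V


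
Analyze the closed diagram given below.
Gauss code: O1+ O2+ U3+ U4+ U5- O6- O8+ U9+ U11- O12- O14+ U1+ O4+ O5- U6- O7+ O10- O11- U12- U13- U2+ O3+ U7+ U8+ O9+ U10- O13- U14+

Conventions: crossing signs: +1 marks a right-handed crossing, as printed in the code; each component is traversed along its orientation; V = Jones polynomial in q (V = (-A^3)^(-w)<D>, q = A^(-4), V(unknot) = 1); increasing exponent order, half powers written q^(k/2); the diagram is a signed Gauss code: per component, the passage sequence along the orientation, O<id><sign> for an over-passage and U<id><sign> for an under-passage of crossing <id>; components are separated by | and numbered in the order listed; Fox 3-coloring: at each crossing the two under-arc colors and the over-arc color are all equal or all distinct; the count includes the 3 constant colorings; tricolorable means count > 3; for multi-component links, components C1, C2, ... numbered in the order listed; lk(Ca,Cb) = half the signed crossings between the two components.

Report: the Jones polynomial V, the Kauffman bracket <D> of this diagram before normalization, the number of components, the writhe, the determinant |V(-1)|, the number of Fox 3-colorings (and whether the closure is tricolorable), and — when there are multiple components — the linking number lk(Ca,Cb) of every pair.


V(q) = -q^-2 + 2q^-1 - 2 + 4q - 4q^2 + 4q^3 - 3q^4 + 2q^5 - q^6
bracket: -A^-18 + 2A^-14 - 3A^-10 + 4A^-6 - 4A^-2 + 4A^2 - 2A^6 + 2A^10 - A^14, w = +2
1 component, writhe +2, over 14 crossings
det 23, colorings 3 of 3^14 — not tricolorable
observation: w = +2 shifts under R1 moves; the (-A^3)^(-2) factor cancels that in V


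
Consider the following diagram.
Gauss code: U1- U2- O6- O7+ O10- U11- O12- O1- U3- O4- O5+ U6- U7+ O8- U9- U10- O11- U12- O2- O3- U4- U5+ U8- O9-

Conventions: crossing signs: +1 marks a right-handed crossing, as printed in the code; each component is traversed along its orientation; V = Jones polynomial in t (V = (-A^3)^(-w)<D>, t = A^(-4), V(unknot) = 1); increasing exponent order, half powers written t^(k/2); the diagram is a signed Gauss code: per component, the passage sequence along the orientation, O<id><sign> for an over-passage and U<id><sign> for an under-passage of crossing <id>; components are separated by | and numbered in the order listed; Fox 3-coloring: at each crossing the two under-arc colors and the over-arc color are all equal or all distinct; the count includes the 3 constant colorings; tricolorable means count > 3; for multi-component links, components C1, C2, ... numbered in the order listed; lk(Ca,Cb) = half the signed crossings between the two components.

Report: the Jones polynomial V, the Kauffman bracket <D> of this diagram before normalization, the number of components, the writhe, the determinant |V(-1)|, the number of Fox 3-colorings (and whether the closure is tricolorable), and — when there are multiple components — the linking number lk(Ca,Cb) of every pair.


V(t) = -t^-10 + t^-9 - t^-8 + t^-7 - t^-6 + t^-5 + t^-3
bracket: A^-12 + A^-4 - 1 + A^4 - A^8 + A^12 - A^16, w = -8
1 component, writhe -8, over 12 crossings
det 7, colorings 3 of 3^12 — not tricolorable
observation: V spans 7 powers of t: at least 7 crossings in any diagram


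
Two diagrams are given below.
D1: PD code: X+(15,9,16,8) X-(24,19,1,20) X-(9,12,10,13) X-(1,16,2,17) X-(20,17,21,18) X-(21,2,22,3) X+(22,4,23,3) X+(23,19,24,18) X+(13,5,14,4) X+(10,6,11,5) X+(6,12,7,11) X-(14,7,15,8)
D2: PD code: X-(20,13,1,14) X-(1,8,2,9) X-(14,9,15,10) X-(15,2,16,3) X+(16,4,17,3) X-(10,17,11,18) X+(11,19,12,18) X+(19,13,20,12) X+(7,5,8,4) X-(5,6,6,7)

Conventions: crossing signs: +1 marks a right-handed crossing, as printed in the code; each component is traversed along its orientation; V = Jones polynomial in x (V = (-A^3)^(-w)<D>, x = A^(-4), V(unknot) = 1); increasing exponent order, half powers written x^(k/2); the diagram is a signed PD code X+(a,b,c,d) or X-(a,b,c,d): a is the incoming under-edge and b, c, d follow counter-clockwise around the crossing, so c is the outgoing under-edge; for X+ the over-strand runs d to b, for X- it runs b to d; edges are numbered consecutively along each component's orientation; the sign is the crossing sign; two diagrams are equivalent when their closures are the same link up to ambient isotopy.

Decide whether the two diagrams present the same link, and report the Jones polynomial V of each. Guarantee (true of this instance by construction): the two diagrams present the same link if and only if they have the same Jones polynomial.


equivalent: yes
D1 (bracket 1; 12 crossings at w = 0): V = 1
D2 (bracket A^-6; 10 crossings at w = -2): V = 1
key observation: one V(x) for all 2 diagrams — one class (guaranteed)


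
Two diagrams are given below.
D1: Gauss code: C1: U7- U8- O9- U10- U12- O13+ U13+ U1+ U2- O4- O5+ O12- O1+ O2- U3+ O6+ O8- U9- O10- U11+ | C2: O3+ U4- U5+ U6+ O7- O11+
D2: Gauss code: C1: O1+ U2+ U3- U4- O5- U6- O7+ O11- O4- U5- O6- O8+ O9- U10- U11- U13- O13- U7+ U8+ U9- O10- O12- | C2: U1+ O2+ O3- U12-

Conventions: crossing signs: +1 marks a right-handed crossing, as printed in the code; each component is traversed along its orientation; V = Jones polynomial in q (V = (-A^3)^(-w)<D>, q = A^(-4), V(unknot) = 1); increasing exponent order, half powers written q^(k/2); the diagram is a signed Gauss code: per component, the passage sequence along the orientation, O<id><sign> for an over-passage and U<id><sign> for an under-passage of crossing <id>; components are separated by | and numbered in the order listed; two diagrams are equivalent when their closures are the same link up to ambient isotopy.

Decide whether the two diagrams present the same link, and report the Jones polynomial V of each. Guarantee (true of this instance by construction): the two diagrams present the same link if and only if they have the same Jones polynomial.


same link: no
V(D1) = q^(-7/2) - q^(-5/2) + q^(-3/2) - 2q^(-1/2) - q^(3/2)  [13 crossings, <D> = A^-9 + 2A^-1 - A^3 + A^7 - A^11, w = -1]
D2 (bracket A^-13 + A^-9 + A^-5 - A^3; 13 crossings at w = -5): V = q^(-9/2) - q^(-5/2) - q^(-3/2) - q^(-1/2)
note: 2 values of V(q) split the 2 diagrams


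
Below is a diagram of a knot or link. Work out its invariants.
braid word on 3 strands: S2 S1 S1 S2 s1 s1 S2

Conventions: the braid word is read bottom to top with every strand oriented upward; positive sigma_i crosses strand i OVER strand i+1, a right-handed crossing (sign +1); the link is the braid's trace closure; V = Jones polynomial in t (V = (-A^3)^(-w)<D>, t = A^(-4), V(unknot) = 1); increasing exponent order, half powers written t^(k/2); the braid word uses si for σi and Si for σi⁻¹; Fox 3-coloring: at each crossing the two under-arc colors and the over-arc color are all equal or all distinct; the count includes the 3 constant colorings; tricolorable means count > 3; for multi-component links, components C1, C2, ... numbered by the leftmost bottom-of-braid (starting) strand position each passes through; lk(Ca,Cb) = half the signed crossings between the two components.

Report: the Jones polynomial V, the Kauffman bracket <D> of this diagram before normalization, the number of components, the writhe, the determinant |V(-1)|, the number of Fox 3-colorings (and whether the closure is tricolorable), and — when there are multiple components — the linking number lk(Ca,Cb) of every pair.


V(t) = t^(-11/2) - t^(-9/2) + t^(-7/2) - 2t^(-5/2) + t^(-3/2) - 2t^(-1/2)
bracket: 2A^-7 - A^-3 + 2A - A^5 + A^9 - A^13, w = -3
2 components, writhe -3, over 7 crossings
lk(C1,C2) = 0
det 8, colorings 3 of 3^7 — not tricolorable
observation: the 1 component pair carries total linking 0


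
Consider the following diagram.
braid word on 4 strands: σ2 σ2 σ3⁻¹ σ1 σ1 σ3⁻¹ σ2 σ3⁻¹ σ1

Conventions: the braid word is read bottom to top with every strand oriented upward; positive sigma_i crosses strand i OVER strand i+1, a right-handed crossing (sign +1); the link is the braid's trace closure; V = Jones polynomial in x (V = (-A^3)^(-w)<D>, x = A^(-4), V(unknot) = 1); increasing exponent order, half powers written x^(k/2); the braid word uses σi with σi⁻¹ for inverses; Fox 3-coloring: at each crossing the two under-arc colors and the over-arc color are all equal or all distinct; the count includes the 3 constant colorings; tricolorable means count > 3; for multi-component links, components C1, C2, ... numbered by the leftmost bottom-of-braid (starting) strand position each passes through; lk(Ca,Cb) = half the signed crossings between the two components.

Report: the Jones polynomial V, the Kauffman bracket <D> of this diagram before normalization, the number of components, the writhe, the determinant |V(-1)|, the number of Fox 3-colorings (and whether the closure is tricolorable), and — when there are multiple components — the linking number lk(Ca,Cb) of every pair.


V(x) = -x^-2 + 2x^-1 - 3 + 5x - 4x^2 + 5x^3 - 4x^4 + 2x^5 - x^6
bracket: A^-15 - 2A^-11 + 4A^-7 - 5A^-3 + 4A - 5A^5 + 3A^9 - 2A^13 + A^17, w = +3
1 component, writhe +3, over 9 crossings
det 27, colorings 9 of 3^9 — tricolorable
observation: V spans 8 powers of x: at least 8 crossings in any diagram


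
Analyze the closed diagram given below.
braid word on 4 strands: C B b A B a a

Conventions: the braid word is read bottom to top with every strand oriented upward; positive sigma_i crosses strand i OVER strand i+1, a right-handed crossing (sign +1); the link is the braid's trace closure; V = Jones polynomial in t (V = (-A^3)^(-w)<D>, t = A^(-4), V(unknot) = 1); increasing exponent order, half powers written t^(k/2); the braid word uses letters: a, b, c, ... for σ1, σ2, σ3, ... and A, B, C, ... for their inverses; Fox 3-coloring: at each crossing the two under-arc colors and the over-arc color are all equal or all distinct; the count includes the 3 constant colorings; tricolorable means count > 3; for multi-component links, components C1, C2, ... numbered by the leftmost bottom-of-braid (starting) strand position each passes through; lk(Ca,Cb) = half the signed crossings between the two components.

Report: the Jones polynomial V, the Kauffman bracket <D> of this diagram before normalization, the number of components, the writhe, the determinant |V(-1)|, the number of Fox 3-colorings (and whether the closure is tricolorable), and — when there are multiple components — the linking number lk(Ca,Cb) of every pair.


V(t) = 1
bracket: -A^-3, w = -1
1 component, writhe -1, over 7 crossings
det 1, colorings 3 of 3^7 — not tricolorable
observation: free reduction leaves σ3⁻¹ σ1⁻¹ σ2⁻¹ σ1 σ1 of the original 7 letters


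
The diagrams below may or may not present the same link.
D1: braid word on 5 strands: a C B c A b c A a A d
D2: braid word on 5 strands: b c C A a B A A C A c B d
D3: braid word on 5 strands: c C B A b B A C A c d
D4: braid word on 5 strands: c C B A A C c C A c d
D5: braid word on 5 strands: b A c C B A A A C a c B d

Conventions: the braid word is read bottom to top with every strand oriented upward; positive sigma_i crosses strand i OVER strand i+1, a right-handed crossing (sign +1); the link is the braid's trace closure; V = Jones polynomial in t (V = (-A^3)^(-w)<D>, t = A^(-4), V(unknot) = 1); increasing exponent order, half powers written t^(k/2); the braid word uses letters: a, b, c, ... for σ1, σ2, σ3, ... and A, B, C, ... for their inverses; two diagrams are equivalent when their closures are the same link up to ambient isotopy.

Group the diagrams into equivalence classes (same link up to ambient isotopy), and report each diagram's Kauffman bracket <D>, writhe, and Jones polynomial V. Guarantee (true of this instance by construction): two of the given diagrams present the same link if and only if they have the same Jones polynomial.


equivalence classes: {D1} | {D2, D3, D4, D5}
D1 (bracket A + A^5; 11 crossings at w = +1): V = -t^(-1/2) - t^(1/2)
V(D2) = t^(-9/2) - t^(-5/2) - t^(-3/2) - t^(-1/2)  (w -3, c 13, <D> = A^-7 + A^-3 + A - A^9)
D3 (bracket A^-7 + A^-3 + A - A^9; 11 crossings at w = -3): V = t^(-9/2) - t^(-5/2) - t^(-3/2) - t^(-1/2)
D4 (bracket A^-7 + A^-3 + A - A^9; 11 crossings at w = -3): V = t^(-9/2) - t^(-5/2) - t^(-3/2) - t^(-1/2)
V(D5) = t^(-9/2) - t^(-5/2) - t^(-3/2) - t^(-1/2)  [13 crossings, <D> = A^-7 + A^-3 + A - A^9, w = -3]
observation: V(t) takes 2 values over 5 diagrams, fixing the grouping


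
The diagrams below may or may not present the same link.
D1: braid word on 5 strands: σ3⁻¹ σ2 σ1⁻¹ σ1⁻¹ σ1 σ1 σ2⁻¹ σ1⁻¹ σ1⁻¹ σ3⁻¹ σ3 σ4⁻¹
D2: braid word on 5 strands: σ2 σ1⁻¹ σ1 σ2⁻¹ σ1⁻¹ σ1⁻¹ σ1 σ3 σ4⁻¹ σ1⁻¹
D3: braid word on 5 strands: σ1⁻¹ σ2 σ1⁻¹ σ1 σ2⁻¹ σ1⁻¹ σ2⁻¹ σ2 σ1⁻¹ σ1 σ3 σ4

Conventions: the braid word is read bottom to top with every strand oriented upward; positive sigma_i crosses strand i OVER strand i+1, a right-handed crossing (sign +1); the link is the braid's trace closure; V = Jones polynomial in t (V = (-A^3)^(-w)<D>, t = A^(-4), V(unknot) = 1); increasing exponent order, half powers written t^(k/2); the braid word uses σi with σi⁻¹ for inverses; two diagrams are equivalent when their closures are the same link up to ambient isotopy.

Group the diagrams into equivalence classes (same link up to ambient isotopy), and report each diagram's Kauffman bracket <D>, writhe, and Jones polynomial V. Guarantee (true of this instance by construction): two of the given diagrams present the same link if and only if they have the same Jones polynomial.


grouping into links: {D1, D2, D3}
V(D1) = t^-3 + t^-2 + t^-1 + 1  (w -4, c 12, <D> = A^-12 + A^-8 + A^-4 + 1)
V(D2) = t^-3 + t^-2 + t^-1 + 1  [10 crossings, <D> = A^-6 + A^-2 + A^2 + A^6, w = -2]
V(D3) = t^-3 + t^-2 + t^-1 + 1  [12 crossings, <D> = 1 + A^4 + A^8 + A^12, w = 0]
why: all 3 diagrams share one V(t), hence one class


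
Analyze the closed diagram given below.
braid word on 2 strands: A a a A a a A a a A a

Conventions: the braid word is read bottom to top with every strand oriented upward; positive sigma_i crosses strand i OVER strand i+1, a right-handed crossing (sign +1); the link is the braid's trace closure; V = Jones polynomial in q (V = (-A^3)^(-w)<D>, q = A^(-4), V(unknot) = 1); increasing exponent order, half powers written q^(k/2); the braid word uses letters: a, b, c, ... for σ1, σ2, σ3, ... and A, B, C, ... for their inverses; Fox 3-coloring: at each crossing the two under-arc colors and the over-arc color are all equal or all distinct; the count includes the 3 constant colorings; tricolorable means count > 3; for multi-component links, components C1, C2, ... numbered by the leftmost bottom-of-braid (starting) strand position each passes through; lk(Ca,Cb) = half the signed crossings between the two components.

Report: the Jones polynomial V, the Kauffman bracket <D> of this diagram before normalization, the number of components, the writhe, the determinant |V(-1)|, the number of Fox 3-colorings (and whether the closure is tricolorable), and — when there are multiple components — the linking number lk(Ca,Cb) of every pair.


V(q) = q + q^3 - q^4
bracket: A^-7 - A^-3 - A^5, w = +3
1 component, writhe +3, over 11 crossings
det 3, colorings 9 of 3^11 — tricolorable
observation: det 3 = |V(-1)|; divisible by 3, so tricolorable


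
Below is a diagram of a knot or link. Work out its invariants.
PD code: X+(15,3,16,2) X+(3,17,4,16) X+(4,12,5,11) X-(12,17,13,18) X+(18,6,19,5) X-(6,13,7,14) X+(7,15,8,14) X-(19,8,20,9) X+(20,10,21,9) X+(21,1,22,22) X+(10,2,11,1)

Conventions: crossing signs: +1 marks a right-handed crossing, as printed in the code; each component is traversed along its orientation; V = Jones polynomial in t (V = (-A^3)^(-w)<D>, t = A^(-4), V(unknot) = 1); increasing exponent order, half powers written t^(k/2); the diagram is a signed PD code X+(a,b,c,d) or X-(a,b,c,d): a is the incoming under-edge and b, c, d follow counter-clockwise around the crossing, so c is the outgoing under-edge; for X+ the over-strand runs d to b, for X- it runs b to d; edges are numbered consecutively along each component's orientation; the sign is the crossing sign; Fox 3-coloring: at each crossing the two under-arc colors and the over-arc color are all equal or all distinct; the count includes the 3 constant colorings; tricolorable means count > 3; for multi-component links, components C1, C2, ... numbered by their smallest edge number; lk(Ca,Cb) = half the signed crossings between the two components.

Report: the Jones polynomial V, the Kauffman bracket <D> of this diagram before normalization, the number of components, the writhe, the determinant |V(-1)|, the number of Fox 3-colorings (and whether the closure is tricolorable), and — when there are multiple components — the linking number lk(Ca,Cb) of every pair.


V = t - t^2 + 2t^3 - t^4 + t^5 - t^6
<D> = A^-9 - A^-5 + A^-1 - 2A^3 + A^7 - A^11 (w = +5)
1 component over 11 crossings, w = +5
3 Fox colorings among 3^11, |V(-1)| = 7: not tricolorable
why: w = +5 shifts under R1 moves; the (-A^3)^(-5) factor cancels that in V


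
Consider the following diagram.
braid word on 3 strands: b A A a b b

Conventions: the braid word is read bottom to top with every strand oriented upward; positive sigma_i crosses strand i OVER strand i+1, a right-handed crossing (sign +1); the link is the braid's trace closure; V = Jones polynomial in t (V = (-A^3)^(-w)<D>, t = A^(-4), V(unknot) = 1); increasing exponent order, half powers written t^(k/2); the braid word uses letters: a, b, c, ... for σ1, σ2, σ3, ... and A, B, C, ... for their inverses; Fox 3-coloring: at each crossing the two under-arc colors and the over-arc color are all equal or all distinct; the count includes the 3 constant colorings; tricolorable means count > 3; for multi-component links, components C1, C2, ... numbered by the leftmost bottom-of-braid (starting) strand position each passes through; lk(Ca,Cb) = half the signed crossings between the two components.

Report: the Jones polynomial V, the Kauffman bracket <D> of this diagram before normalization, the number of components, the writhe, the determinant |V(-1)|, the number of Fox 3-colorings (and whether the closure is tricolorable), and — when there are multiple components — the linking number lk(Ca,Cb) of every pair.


Jones polynomial: V(t) = t + t^3 - t^4
<D> = -A^-10 + A^-6 + A^2; writhe +2
components 1, writhe +2 (6 crossings)
3-colorings: 9 of 3^6, det 3 — tricolorable
note: V spans 3 powers of t: at least 3 crossings in any diagram


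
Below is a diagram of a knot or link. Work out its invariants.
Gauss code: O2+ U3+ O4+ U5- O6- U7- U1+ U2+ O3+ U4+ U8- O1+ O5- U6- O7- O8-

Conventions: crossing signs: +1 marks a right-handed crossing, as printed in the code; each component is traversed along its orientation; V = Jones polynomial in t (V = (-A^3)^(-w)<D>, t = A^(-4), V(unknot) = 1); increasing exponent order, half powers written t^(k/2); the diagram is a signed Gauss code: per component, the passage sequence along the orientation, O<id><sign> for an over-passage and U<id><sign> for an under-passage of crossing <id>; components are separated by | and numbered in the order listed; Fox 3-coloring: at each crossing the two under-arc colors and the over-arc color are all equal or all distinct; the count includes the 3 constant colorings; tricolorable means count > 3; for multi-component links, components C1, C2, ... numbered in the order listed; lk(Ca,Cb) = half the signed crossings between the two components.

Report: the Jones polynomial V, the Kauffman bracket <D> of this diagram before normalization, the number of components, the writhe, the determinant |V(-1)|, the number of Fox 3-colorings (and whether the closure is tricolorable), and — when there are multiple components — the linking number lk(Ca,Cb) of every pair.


V(t) = -t^-3 + 2t^-2 - 2t^-1 + 3 - 2t + 2t^2 - t^3
bracket: -A^-12 + 2A^-8 - 2A^-4 + 3 - 2A^4 + 2A^8 - A^12, w = 0
1 component, writhe 0, over 8 crossings
det 13, colorings 3 of 3^8 — not tricolorable
observation: w = 0 (over 8 crossings) is diagram-only; (-A^3)^(0) removes it from V


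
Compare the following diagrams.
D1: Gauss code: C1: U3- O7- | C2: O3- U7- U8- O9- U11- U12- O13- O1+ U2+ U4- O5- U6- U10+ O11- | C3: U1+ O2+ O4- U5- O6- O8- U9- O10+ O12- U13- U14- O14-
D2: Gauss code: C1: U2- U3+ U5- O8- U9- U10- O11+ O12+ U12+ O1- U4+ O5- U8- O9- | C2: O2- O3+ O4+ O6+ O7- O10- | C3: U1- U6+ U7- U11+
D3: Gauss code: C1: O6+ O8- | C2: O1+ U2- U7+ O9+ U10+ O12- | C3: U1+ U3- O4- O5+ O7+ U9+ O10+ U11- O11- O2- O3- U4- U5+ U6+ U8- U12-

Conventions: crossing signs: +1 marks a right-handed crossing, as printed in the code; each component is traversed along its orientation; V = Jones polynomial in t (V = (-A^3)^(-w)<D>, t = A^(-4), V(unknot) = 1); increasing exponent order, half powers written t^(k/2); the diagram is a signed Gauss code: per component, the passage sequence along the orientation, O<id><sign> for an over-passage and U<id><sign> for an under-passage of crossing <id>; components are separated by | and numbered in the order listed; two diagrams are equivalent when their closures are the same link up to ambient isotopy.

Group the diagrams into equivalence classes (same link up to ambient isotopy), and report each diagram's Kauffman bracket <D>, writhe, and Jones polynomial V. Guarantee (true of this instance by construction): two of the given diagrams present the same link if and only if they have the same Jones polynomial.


grouping into links: {D1} | {D2} | {D3}
V(D1) = t^-10 - 2t^-9 + 3t^-8 - 4t^-7 + 5t^-6 - 3t^-5 + 4t^-4 - t^-3 + t^-2  (w -8, c 14, <D> = A^-16 - A^-12 + 4A^-8 - 3A^-4 + 5 - 4A^4 + 3A^8 - 2A^12 + A^16)
V(D2) = -t^-5 - t^-4 + t^-3 + 2t^-2 + 2t^-1 + 1  (w -2, c 12, <D> = A^-6 + 2A^-2 + 2A^2 + A^6 - A^10 - A^14)
V(D3) = 1 + t + t^2 + t^3  [12 crossings, <D> = A^-12 + A^-8 + A^-4 + 1, w = 0]
why: 3 values of V(t) split the 3 diagrams


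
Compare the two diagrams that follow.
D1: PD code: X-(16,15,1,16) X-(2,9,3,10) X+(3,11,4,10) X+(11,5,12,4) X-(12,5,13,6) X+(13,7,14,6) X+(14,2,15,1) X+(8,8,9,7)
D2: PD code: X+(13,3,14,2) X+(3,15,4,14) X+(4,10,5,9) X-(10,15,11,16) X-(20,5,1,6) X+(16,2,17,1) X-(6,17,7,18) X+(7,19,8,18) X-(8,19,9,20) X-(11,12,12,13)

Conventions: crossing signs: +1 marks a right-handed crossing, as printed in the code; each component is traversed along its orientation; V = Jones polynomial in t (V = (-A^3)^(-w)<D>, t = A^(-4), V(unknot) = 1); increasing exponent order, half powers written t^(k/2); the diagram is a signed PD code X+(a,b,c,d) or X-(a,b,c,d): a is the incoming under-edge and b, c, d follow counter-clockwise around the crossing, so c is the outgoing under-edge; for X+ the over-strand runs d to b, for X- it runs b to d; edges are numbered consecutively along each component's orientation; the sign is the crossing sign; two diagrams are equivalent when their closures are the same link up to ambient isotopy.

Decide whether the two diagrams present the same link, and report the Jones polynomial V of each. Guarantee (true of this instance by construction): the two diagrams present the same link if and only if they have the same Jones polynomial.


same link: no
V(D1) = 1  [8 crossings, <D> = A^6, w = +2]
V(D2) = t^-2 - t^-1 + 2 - 2t + t^2 - t^3 + t^4  [10 crossings, <D> = A^-16 - A^-12 + A^-8 - 2A^-4 + 2 - A^4 + A^8, w = 0]
insight: 2 classes among 2 diagrams; unequal V(t) rules out equality


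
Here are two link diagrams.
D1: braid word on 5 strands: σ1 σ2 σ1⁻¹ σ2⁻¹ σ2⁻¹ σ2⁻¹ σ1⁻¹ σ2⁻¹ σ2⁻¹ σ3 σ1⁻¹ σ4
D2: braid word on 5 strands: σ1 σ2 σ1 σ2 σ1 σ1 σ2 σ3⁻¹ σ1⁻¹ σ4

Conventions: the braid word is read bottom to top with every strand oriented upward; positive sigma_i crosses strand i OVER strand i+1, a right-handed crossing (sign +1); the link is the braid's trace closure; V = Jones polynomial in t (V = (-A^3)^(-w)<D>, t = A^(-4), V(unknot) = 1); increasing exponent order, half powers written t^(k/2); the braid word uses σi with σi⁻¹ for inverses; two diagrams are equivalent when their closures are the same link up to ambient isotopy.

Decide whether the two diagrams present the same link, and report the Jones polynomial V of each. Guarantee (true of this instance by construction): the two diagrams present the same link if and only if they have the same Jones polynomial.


same link: no
V(D1) = -t^-7 + t^-6 - t^-5 + t^-4 + t^-2  [12 crossings, <D> = A^-4 + A^4 - A^8 + A^12 - A^16, w = -4]
V(D2) = t^2 + t^4 - t^5 + t^6 - t^7  (w +6, c 10, <D> = -A^-10 + A^-6 - A^-2 + A^2 + A^10)
note: comparing 2 Jones polynomials yields 2 groups


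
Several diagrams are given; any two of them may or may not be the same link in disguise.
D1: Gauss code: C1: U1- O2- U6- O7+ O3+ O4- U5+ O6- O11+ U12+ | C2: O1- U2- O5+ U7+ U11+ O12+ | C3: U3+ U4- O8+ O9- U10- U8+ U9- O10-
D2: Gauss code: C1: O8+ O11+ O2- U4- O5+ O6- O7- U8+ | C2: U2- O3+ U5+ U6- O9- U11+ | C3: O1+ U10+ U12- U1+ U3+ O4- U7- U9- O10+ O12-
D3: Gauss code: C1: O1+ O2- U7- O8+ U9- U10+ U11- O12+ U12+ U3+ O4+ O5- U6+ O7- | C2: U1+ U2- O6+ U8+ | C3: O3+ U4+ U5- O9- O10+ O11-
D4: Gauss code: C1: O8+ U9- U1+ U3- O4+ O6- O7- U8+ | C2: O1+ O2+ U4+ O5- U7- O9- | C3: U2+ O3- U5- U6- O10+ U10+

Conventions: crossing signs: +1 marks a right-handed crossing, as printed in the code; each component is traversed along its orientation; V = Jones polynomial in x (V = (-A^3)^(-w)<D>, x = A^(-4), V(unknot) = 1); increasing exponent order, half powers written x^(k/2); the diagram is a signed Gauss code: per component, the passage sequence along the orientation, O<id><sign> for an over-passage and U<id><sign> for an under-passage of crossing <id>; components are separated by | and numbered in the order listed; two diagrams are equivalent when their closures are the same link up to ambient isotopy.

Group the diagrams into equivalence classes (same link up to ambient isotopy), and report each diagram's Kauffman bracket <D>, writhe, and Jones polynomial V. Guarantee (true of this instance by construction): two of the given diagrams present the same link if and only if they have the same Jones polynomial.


equivalence classes: {D1, D3} | {D2, D4}
D1 (bracket A^-12 + A^-8 + A^-4 + 1; 12 crossings at w = 0): V = 1 + x + x^2 + x^3
V(D2) = x^-3 + x^-2 + x^-1 + 1  [12 crossings, <D> = 1 + A^4 + A^8 + A^12, w = 0]
V(D3) = 1 + x + x^2 + x^3  [12 crossings, <D> = A^-6 + A^-2 + A^2 + A^6, w = +2]
V(D4) = x^-3 + x^-2 + x^-1 + 1  (w 0, c 10, <D> = 1 + A^4 + A^8 + A^12)
key observation: V(x) takes 2 values over 4 diagrams, fixing the grouping
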